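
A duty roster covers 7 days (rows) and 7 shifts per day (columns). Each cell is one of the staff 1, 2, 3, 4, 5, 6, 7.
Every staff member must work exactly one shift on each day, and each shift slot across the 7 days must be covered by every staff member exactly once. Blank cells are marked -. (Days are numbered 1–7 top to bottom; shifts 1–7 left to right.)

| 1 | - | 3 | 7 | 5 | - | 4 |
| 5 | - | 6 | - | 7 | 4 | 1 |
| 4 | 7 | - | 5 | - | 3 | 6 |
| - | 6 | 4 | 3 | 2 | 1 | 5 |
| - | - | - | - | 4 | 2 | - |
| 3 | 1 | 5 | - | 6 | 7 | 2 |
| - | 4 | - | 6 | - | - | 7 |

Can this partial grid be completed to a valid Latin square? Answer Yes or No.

Yes

No day or shift among the givens repeats a symbol, and propagating forced cells runs into no contradiction.
One valid completion exists (for instance, 1 2 3 7 5 6 4 / 5 3 6 2 7 4 1 / 4 7 2 5 1 3 6 / 7 6 4 3 2 1 5 / 6 5 7 1 4 2 3 / 3 1 5 4 6 7 2 / 2 4 1 6 3 5 7).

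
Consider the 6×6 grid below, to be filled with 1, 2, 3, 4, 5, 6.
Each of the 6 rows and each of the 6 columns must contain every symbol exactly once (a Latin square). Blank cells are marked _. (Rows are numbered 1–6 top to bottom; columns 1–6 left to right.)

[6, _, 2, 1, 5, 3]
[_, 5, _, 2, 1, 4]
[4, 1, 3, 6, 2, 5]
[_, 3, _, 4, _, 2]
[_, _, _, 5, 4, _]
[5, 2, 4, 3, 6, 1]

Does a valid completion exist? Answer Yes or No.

Row 4, column 5: row 4 together with column 5 already contain {1, 2, 3, 4, 5, 6} — every symbol — so nothing can go there. The grid has no valid completion.

No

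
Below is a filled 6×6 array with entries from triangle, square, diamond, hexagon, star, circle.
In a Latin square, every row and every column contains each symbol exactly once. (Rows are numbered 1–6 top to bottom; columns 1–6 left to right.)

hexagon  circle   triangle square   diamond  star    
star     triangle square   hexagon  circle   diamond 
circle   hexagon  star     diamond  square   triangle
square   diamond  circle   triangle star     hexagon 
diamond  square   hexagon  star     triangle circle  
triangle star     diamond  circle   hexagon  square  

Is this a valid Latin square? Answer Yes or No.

Yes

Each row is a permutation of the 6 symbols, and so is each column.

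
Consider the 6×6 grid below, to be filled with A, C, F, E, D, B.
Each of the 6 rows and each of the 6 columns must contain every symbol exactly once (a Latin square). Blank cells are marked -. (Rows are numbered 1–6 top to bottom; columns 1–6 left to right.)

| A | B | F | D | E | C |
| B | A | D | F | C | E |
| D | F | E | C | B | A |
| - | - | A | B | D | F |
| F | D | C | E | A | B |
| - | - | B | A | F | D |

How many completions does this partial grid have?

2

Row 4, column 1: eliminating its row and column leaves {C, E}.
Row 4, column 2: eliminating its row and column leaves {C, E}.
Row 6, column 1: eliminating its row and column leaves {C, E}.
Row 6, column 2: eliminating its row and column leaves {C, E}.
Enumerating the assignments across these blanks that avoid any row or column repeat gives 2 completions.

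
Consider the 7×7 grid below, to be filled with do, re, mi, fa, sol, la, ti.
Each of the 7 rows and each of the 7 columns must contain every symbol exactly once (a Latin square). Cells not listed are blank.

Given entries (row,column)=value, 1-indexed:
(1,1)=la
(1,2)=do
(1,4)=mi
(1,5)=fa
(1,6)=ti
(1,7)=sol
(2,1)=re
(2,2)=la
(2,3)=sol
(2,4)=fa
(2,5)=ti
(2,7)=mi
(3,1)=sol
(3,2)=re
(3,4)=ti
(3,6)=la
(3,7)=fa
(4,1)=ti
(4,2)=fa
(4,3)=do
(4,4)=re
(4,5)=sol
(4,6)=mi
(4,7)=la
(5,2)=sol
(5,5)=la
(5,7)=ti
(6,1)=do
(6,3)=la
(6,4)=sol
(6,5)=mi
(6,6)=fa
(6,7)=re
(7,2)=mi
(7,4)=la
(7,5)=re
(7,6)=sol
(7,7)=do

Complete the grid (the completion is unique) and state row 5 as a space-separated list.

Row 5, column 4: row 5 has {sol, la, ti} and column 4 has {re, mi, fa, sol, la, ti}, leaving only do.
Row 5, column 6: row 5 has {do, sol, la, ti} and column 6 has {mi, fa, sol, la, ti}, leaving only re.
Row 1, column 3: row 1 has {do, mi, fa, sol, la, ti} and column 3 has {do, sol, la}, leaving only re.
Row 2, column 6: row 2 has {re, mi, fa, sol, la, ti} and column 6 has {re, mi, fa, sol, la, ti}, leaving only do.
Row 3, column 3: row 3 has {re, fa, sol, la, ti} and column 3 has {do, re, sol, la}, leaving only mi.
Row 5, column 3: row 5 has {do, re, sol, la, ti} and column 3 has {do, re, mi, sol, la}, leaving only fa.
Row 5, column 1: row 5 has {do, re, fa, sol, la, ti} and column 1 has {do, re, sol, la, ti}, leaving only mi.
So row 5 reads: mi sol fa do la re ti.

mi sol fa do la re ti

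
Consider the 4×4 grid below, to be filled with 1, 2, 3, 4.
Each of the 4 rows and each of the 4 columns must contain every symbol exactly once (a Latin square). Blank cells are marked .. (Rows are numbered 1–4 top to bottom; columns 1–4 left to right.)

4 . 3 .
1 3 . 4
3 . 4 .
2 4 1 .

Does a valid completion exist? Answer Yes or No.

Yes

No row or column among the givens repeats a symbol, and propagating forced cells runs into no contradiction.
One valid completion exists (for instance, 4 1 3 2 / 1 3 2 4 / 3 2 4 1 / 2 4 1 3).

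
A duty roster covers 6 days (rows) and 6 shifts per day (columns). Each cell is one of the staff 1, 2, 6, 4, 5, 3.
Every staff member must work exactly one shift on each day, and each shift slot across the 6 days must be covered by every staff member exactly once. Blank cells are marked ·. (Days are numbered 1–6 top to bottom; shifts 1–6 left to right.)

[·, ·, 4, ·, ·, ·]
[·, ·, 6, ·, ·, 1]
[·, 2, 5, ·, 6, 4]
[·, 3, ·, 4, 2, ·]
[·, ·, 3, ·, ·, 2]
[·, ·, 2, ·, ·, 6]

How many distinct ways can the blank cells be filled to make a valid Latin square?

30

Day 1, shift 1: eliminating its day and shift leaves {1, 2, 6, 5, 3}.
Day 1, shift 2: eliminating its day and shift leaves {1, 6, 5}.
Day 1, shift 4: eliminating its day and shift leaves {1, 2, 6, 5, 3}.
Day 1, shift 5: eliminating its day and shift leaves {1, 5, 3}.
Day 1, shift 6: eliminating its day and shift leaves {5, 3}.
Day 2, shift 1: eliminating its day and shift leaves {2, 4, 5, 3}.
Day 2, shift 2: eliminating its day and shift leaves {4, 5}.
Day 2, shift 4: eliminating its day and shift leaves {2, 5, 3}.
Day 2, shift 5: eliminating its day and shift leaves {4, 5, 3}.
Day 3, shift 1: eliminating its day and shift leaves {1, 3}.
Day 3, shift 4: eliminating its day and shift leaves {1, 3}.
Day 4, shift 1: eliminating its day and shift leaves {1, 6, 5}.
Day 4, shift 3: eliminating its day and shift leaves {1}.
Day 4, shift 6: eliminating its day and shift leaves {5}.
Day 5, shift 1: eliminating its day and shift leaves {1, 6, 4, 5}.
Day 5, shift 2: eliminating its day and shift leaves {1, 6, 4, 5}.
Day 5, shift 4: eliminating its day and shift leaves {1, 6, 5}.
Day 5, shift 5: eliminating its day and shift leaves {1, 4, 5}.
Day 6, shift 1: eliminating its day and shift leaves {1, 4, 5, 3}.
Day 6, shift 2: eliminating its day and shift leaves {1, 4, 5}.
Day 6, shift 4: eliminating its day and shift leaves {1, 5, 3}.
Day 6, shift 5: eliminating its day and shift leaves {1, 4, 5, 3}.
Enumerating the assignments across these blanks that avoid any day or shift repeat gives 30 completions.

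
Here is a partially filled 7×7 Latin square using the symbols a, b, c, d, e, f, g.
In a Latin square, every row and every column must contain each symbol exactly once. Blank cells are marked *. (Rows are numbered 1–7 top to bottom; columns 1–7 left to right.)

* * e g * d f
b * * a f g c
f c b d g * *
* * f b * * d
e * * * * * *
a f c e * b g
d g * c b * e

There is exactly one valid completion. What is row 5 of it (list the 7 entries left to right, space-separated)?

Row 5, column 4: row 5 has {e} and column 4 has {a, b, c, d, e, g}, leaving only f.
Row 1, column 1: row 1 has {d, e, f, g} and column 1 has {a, b, d, e, f}, leaving only c.
Row 1, column 5: row 1 has {c, d, e, f, g} and column 5 has {b, f, g}, leaving only a.
Row 1, column 2: row 1 has {a, c, d, e, f, g} and column 2 has {c, f, g}, leaving only b.
Row 2, column 3: row 2 has {a, b, c, f, g} and column 3 has {b, c, e, f}, leaving only d.
Row 2, column 2: row 2 has {a, b, c, d, f, g} and column 2 has {b, c, f, g}, leaving only e.
Row 3, column 7: row 3 has {b, c, d, f, g} and column 7 has {c, d, e, f, g}, leaving only a.
Row 5, column 7: row 5 has {e, f} and column 7 has {a, c, d, e, f, g}, leaving only b.
Row 3, column 6: row 3 has {a, b, c, d, f, g} and column 6 has {b, d, g}, leaving only e.
Row 4, column 1: row 4 has {b, d, f} and column 1 has {a, b, c, d, e, f}, leaving only g.
Row 4, column 2: row 4 has {b, d, f, g} and column 2 has {b, c, e, f, g}, leaving only a.
Row 5, column 2: row 5 has {b, e, f} and column 2 has {a, b, c, e, f, g}, leaving only d.
Row 5, column 5: row 5 has {b, d, e, f} and column 5 has {a, b, f, g}, leaving only c.
Row 5, column 6: row 5 has {b, c, d, e, f} and column 6 has {b, d, e, g}, leaving only a.
Row 5, column 3: row 5 has {a, b, c, d, e, f} and column 3 has {b, c, d, e, f}, leaving only g.
So row 5 reads: e d g f c a b.

e d g f c a b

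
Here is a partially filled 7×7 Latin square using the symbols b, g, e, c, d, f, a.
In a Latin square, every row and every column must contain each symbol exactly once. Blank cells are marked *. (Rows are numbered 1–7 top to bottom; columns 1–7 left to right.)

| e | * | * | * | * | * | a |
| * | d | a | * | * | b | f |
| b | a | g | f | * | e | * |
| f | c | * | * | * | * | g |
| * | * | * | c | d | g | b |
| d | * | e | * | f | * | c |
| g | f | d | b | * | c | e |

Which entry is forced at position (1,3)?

c

Row 2, column 1: row 2 has {b, d, f, a} and column 1 has {b, g, e, d, f}, leaving only c.
Row 3, column 5: row 3 has {b, g, e, f, a} and column 5 has {d, f}, leaving only c.
Row 3, column 7: row 3 has {b, g, e, c, f, a} and column 7 has {b, g, e, c, f, a}, leaving only d.
Row 4, column 3: row 4 has {g, c, f} and column 3 has {g, e, d, a}, leaving only b.
Row 5, column 1: row 5 has {b, g, c, d} and column 1 has {b, g, e, c, d, f}, leaving only a.
Row 5, column 2: row 5 has {b, g, c, d, a} and column 2 has {c, d, f, a}, leaving only e.
Row 5, column 3: row 5 has {b, g, e, c, d, a} and column 3 has {b, g, e, d, a}, leaving only f.
Row 1 already has {e, a} and column 3 already has {b, g, e, d, f, a}, so row 1, column 3 must be c.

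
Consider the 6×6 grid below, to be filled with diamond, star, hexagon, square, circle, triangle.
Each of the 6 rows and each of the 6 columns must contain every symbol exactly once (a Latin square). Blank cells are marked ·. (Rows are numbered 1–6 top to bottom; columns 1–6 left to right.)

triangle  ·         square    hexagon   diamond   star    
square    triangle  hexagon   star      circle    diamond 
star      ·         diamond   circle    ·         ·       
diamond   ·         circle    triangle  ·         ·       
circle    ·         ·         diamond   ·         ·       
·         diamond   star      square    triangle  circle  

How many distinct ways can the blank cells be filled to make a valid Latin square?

Row 1, column 2: eliminating its row and column leaves {circle}.
Row 3, column 2: eliminating its row and column leaves {hexagon, square}.
Row 3, column 5: eliminating its row and column leaves {hexagon, square}.
Row 3, column 6: eliminating its row and column leaves {hexagon, square, triangle}.
Row 4, column 2: eliminating its row and column leaves {star, hexagon, square}.
Row 4, column 5: eliminating its row and column leaves {star, hexagon, square}.
Row 4, column 6: eliminating its row and column leaves {hexagon, square}.
Row 5, column 2: eliminating its row and column leaves {star, hexagon, square}.
Row 5, column 3: eliminating its row and column leaves {triangle}.
Row 5, column 5: eliminating its row and column leaves {star, hexagon, square}.
Row 5, column 6: eliminating its row and column leaves {hexagon, square, triangle}.
Row 6, column 1: eliminating its row and column leaves {hexagon}.
Enumerating the assignments across these blanks that avoid any row or column repeat gives 4 completions.

4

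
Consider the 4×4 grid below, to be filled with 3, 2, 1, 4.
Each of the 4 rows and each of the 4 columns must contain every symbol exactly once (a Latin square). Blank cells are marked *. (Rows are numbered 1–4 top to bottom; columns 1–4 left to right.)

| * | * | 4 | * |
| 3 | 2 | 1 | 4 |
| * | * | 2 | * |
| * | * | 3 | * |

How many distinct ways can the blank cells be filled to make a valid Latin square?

4

Row 1, column 1: eliminating its row and column leaves {2, 1}.
Row 1, column 2: eliminating its row and column leaves {3, 1}.
Row 1, column 4: eliminating its row and column leaves {3, 2, 1}.
Row 3, column 1: eliminating its row and column leaves {1, 4}.
Row 3, column 2: eliminating its row and column leaves {3, 1, 4}.
Row 3, column 4: eliminating its row and column leaves {3, 1}.
Row 4, column 1: eliminating its row and column leaves {2, 1, 4}.
Row 4, column 2: eliminating its row and column leaves {1, 4}.
Row 4, column 4: eliminating its row and column leaves {2, 1}.
Enumerating the assignments across these blanks that avoid any row or column repeat gives 4 completions.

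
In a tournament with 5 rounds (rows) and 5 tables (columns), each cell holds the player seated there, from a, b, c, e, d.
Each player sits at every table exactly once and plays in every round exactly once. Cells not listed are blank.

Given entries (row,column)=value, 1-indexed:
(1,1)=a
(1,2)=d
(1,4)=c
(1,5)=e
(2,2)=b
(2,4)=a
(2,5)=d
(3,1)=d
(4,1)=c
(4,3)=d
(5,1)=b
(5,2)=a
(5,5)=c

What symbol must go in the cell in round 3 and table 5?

b

Round 1, table 3: round 1 has {a, c, e, d} and table 3 has {d}, leaving only b.
Round 2, table 1: round 2 has {a, b, d} and table 1 has {a, b, c, d}, leaving only e.
Round 2, table 3: round 2 has {a, b, e, d} and table 3 has {b, d}, leaving only c.
Round 4, table 2: round 4 has {c, d} and table 2 has {a, b, d}, leaving only e.
Round 3, table 2: round 3 has {d} and table 2 has {a, b, e, d}, leaving only c.
Round 4, table 4: round 4 has {c, e, d} and table 4 has {a, c}, leaving only b.
Round 3, table 4: round 3 has {c, d} and table 4 has {a, b, c}, leaving only e.
Round 3, table 3: round 3 has {c, e, d} and table 3 has {b, c, d}, leaving only a.
Round 3 already has {a, c, e, d} and table 5 already has {c, e, d}, so round 3, table 5 must be b.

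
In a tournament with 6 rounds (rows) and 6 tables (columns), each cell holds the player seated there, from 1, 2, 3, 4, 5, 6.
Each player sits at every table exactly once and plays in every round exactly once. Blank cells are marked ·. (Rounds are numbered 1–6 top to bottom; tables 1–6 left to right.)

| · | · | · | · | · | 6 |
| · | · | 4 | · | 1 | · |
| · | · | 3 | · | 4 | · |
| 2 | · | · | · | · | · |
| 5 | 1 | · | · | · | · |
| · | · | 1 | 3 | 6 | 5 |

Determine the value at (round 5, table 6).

4

Round 6, table 1: round 6 has {1, 3, 5, 6} and table 1 has {2, 5}, leaving only 4.
Round 6, table 2: round 6 has {1, 3, 4, 5, 6} and table 2 has {1}, leaving only 2.
Round 5, table 6 is narrowed to {2, 3, 4}.
If it were 2, then round 3, table 6 would be left with no valid symbol.
If it were 3, then round 4, table 6 would be left with no valid symbol.
So round 5, table 6 must be 4.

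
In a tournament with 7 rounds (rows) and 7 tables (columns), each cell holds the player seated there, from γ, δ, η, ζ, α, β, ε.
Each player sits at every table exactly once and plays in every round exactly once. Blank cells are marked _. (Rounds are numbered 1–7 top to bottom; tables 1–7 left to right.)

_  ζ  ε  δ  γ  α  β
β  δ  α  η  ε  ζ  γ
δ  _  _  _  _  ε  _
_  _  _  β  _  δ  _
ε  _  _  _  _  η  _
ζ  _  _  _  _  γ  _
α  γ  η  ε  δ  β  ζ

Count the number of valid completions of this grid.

8

Round 1, table 1: eliminating its round and table leaves {η}.
Round 3, table 2: eliminating its round and table leaves {η, α, β}.
Round 3, table 3: eliminating its round and table leaves {γ, ζ, β}.
Round 3, table 4: eliminating its round and table leaves {γ, ζ, α}.
Round 3, table 5: eliminating its round and table leaves {η, ζ, α, β}.
Round 3, table 7: eliminating its round and table leaves {η, α}.
Round 4, table 1: eliminating its round and table leaves {γ, η}.
Round 4, table 2: eliminating its round and table leaves {η, α, ε}.
Round 4, table 3: eliminating its round and table leaves {γ, ζ}.
Round 4, table 5: eliminating its round and table leaves {η, ζ, α}.
Round 4, table 7: eliminating its round and table leaves {η, α, ε}.
Round 5, table 2: eliminating its round and table leaves {α, β}.
Round 5, table 3: eliminating its round and table leaves {γ, δ, ζ, β}.
Round 5, table 4: eliminating its round and table leaves {γ, ζ, α}.
Round 5, table 5: eliminating its round and table leaves {ζ, α, β}.
Round 5, table 7: eliminating its round and table leaves {δ, α}.
Round 6, table 2: eliminating its round and table leaves {η, α, β, ε}.
Round 6, table 3: eliminating its round and table leaves {δ, β}.
Round 6, table 4: eliminating its round and table leaves {α}.
Round 6, table 5: eliminating its round and table leaves {η, α, β}.
Round 6, table 7: eliminating its round and table leaves {δ, η, α, ε}.
Enumerating the assignments across these blanks that avoid any round or table repeat gives 8 completions.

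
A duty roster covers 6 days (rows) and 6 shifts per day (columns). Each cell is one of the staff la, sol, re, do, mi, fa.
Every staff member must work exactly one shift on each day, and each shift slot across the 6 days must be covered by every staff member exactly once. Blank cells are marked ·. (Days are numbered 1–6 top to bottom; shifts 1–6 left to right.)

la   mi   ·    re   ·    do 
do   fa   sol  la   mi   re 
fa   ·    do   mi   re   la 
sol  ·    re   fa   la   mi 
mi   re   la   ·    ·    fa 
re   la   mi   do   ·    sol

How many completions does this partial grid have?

Day 1, shift 3: eliminating its day and shift leaves {fa}.
Day 1, shift 5: eliminating its day and shift leaves {sol, fa}.
Day 3, shift 2: eliminating its day and shift leaves {sol}.
Day 4, shift 2: eliminating its day and shift leaves {do}.
Day 5, shift 4: eliminating its day and shift leaves {sol}.
Day 5, shift 5: eliminating its day and shift leaves {sol, do}.
Day 6, shift 5: eliminating its day and shift leaves {fa}.
Only one assignment across all blanks avoids any day or shift repeat, giving 1 completion.

1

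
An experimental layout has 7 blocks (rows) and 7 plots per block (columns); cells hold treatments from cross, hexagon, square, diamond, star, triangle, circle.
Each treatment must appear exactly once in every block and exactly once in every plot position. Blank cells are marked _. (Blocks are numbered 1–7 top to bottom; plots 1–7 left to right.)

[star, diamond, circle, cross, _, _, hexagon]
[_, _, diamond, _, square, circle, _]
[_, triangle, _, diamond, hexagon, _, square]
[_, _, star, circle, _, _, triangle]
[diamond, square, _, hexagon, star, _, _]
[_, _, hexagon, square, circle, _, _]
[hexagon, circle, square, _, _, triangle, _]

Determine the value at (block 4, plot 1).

square

Block 1, plot 5: block 1 has {cross, hexagon, diamond, star, circle} and plot 5 has {hexagon, square, star, circle}, leaving only triangle.
Block 1, plot 6: block 1 has {cross, hexagon, diamond, star, triangle, circle} and plot 6 has {triangle, circle}, leaving only square.
Block 3, plot 3: block 3 has {hexagon, square, diamond, triangle} and plot 3 has {hexagon, square, diamond, star, circle}, leaving only cross.
Block 3, plot 1: block 3 has {cross, hexagon, square, diamond, triangle} and plot 1 has {hexagon, diamond, star}, leaving only circle.
Block 3, plot 6: block 3 has {cross, hexagon, square, diamond, triangle, circle} and plot 6 has {square, triangle, circle}, leaving only star.
Block 5, plot 3: block 5 has {hexagon, square, diamond, star} and plot 3 has {cross, hexagon, square, diamond, star, circle}, leaving only triangle.
Block 5, plot 6: block 5 has {hexagon, square, diamond, star, triangle} and plot 6 has {square, star, triangle, circle}, leaving only cross.
Block 5, plot 7: block 5 has {cross, hexagon, square, diamond, star, triangle} and plot 7 has {hexagon, square, triangle}, leaving only circle.
Block 6, plot 6: block 6 has {hexagon, square, circle} and plot 6 has {cross, square, star, triangle, circle}, leaving only diamond.
Block 4, plot 6: block 4 has {star, triangle, circle} and plot 6 has {cross, square, diamond, star, triangle, circle}, leaving only hexagon.
Block 4, plot 2: block 4 has {hexagon, star, triangle, circle} and plot 2 has {square, diamond, triangle, circle}, leaving only cross.
Block 4 already has {cross, hexagon, star, triangle, circle} and plot 1 already has {hexagon, diamond, star, circle}, so block 4, plot 1 must be square.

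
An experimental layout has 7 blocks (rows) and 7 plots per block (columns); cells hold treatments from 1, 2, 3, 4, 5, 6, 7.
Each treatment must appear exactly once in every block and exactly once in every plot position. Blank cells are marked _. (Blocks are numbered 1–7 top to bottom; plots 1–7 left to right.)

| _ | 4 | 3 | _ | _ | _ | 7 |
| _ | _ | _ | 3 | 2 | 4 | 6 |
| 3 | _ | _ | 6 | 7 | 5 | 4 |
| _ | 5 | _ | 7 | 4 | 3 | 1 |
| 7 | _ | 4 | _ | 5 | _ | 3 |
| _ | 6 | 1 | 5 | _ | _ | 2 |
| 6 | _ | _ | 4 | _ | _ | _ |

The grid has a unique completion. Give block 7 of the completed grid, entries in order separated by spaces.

Block 7, plot 7: block 7 has {4, 6} and plot 7 has {1, 2, 3, 4, 6, 7}, leaving only 5.
Block 3, plot 3: block 3 has {3, 4, 5, 6, 7} and plot 3 has {1, 3, 4}, leaving only 2.
Block 7, plot 3: block 7 has {4, 5, 6} and plot 3 has {1, 2, 3, 4}, leaving only 7.
Block 2, plot 3: block 2 has {2, 3, 4, 6} and plot 3 has {1, 2, 3, 4, 7}, leaving only 5.
Block 2, plot 1: block 2 has {2, 3, 4, 5, 6} and plot 1 has {3, 6, 7}, leaving only 1.
Block 2, plot 2: block 2 has {1, 2, 3, 4, 5, 6} and plot 2 has {4, 5, 6}, leaving only 7.
Block 3, plot 2: block 3 has {2, 3, 4, 5, 6, 7} and plot 2 has {4, 5, 6, 7}, leaving only 1.
Block 4, plot 1: block 4 has {1, 3, 4, 5, 7} and plot 1 has {1, 3, 6, 7}, leaving only 2.
Block 1, plot 1: block 1 has {3, 4, 7} and plot 1 has {1, 2, 3, 6, 7}, leaving only 5.
Block 4, plot 3: block 4 has {1, 2, 3, 4, 5, 7} and plot 3 has {1, 2, 3, 4, 5, 7}, leaving only 6.
Block 5, plot 2: block 5 has {3, 4, 5, 7} and plot 2 has {1, 4, 5, 6, 7}, leaving only 2.
Block 7, plot 2: block 7 has {4, 5, 6, 7} and plot 2 has {1, 2, 4, 5, 6, 7}, leaving only 3.
Block 7, plot 5: block 7 has {3, 4, 5, 6, 7} and plot 5 has {2, 4, 5, 7}, leaving only 1.
Block 7, plot 6: block 7 has {1, 3, 4, 5, 6, 7} and plot 6 has {3, 4, 5}, leaving only 2.
So block 7 reads: 6 3 7 4 1 2 5.

6 3 7 4 1 2 5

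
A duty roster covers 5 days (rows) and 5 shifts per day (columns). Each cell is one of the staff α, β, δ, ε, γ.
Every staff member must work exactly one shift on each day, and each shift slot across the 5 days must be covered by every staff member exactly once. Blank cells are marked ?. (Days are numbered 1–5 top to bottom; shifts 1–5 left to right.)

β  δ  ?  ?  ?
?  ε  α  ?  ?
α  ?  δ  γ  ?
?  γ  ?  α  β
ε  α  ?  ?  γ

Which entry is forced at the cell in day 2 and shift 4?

Day 1, shift 4: day 1 has {β, δ} and shift 4 has {α, γ}, leaving only ε.
Day 1, shift 3: day 1 has {β, δ, ε} and shift 3 has {α, δ}, leaving only γ.
Day 1, shift 5: day 1 has {β, δ, ε, γ} and shift 5 has {β, γ}, leaving only α.
Day 2, shift 5: day 2 has {α, ε} and shift 5 has {α, β, γ}, leaving only δ.
Day 2 already has {α, δ, ε} and shift 4 already has {α, ε, γ}, so day 2, shift 4 must be β.

β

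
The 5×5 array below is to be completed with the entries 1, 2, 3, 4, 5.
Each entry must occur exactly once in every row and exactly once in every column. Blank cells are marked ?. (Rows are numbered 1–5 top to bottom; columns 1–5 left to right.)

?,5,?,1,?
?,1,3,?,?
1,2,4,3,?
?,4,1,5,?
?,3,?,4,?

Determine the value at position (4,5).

Row 1, column 3: row 1 has {1, 5} and column 3 has {1, 3, 4}, leaving only 2.
Row 2, column 4: row 2 has {1, 3} and column 4 has {1, 3, 4, 5}, leaving only 2.
Row 3, column 5: row 3 has {1, 2, 3, 4} and column 5 has {}, leaving only 5.
Row 2, column 5: row 2 has {1, 2, 3} and column 5 has {5}, leaving only 4.
Row 1, column 5: row 1 has {1, 2, 5} and column 5 has {4, 5}, leaving only 3.
Row 4 already has {1, 4, 5} and column 5 already has {3, 4, 5}, so row 4, column 5 must be 2.

2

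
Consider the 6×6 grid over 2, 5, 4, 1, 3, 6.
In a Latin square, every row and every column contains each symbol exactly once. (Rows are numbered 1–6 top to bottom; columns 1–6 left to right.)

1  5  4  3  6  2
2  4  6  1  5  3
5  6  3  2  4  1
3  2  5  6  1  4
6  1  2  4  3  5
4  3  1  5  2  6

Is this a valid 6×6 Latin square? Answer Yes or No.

Each row is a permutation of the 6 symbols, and so is each column.

Yes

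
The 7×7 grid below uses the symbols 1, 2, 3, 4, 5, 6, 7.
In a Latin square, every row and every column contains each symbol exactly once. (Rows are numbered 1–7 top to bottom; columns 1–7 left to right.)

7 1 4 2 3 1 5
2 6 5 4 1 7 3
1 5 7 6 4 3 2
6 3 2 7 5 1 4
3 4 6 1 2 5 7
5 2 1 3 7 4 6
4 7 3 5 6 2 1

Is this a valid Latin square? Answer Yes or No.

Column 6 contains 1 twice (at rows 1 and 4), so it is not a permutation.

No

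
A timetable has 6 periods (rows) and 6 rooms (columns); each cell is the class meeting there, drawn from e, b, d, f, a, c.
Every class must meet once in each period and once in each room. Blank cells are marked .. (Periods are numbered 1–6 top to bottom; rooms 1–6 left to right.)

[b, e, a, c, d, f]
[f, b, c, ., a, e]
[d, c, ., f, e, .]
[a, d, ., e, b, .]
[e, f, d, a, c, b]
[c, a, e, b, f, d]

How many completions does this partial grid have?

1

Period 2, room 4: eliminating its period and room leaves {d}.
Period 3, room 3: eliminating its period and room leaves {b}.
Period 3, room 6: eliminating its period and room leaves {a}.
Period 4, room 3: eliminating its period and room leaves {f}.
Period 4, room 6: eliminating its period and room leaves {c}.
Only one assignment across all blanks avoids any period or room repeat, giving 1 completion.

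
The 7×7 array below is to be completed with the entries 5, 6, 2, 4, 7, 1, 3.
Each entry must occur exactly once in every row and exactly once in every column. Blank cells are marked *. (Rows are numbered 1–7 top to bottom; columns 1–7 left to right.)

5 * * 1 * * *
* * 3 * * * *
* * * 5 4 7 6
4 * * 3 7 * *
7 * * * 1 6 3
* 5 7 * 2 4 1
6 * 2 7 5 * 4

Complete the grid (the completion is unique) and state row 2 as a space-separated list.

1 7 3 4 6 5 2

Row 2, column 5: row 2 has {3} and column 5 has {5, 2, 4, 7, 1}, leaving only 6.
Row 1, column 5: row 1 has {5, 1} and column 5 has {5, 6, 2, 4, 7, 1}, leaving only 3.
Row 1, column 6: row 1 has {5, 1, 3} and column 6 has {6, 4, 7}, leaving only 2.
Row 1, column 7: row 1 has {5, 2, 1, 3} and column 7 has {6, 4, 1, 3}, leaving only 7.
Row 3, column 3: row 3 has {5, 6, 4, 7} and column 3 has {2, 7, 3}, leaving only 1.
Row 6, column 1: row 6 has {5, 2, 4, 7, 1} and column 1 has {5, 6, 4, 7}, leaving only 3.
Row 3, column 1: row 3 has {5, 6, 4, 7, 1} and column 1 has {5, 6, 4, 7, 3}, leaving only 2.
Row 2, column 1: row 2 has {6, 3} and column 1 has {5, 6, 2, 4, 7, 3}, leaving only 1.
Row 2, column 6: row 2 has {6, 1, 3} and column 6 has {6, 2, 4, 7}, leaving only 5.
Row 2, column 7: row 2 has {5, 6, 1, 3} and column 7 has {6, 4, 7, 1, 3}, leaving only 2.
Row 2, column 4: row 2 has {5, 6, 2, 1, 3} and column 4 has {5, 7, 1, 3}, leaving only 4.
Row 2, column 2: row 2 has {5, 6, 2, 4, 1, 3} and column 2 has {5}, leaving only 7.
So row 2 reads: 1 7 3 4 6 5 2.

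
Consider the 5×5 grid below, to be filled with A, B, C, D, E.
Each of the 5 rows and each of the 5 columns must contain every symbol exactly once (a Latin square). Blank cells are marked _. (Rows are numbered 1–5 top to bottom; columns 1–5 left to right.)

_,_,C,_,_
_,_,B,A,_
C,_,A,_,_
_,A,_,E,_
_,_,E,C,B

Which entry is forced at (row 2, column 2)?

Row 4, column 3: row 4 has {A, E} and column 3 has {A, B, C, E}, leaving only D.
Row 4, column 1: row 4 has {A, D, E} and column 1 has {C}, leaving only B.
Row 4, column 5: row 4 has {A, B, D, E} and column 5 has {B}, leaving only C.
Row 5, column 2: row 5 has {B, C, E} and column 2 has {A}, leaving only D.
Row 5, column 1: row 5 has {B, C, D, E} and column 1 has {B, C}, leaving only A.
Row 2, column 2 is narrowed to {C, E}.
If it were E, then row 3, column 2 would be left with no valid symbol.
So row 2, column 2 must be C.

C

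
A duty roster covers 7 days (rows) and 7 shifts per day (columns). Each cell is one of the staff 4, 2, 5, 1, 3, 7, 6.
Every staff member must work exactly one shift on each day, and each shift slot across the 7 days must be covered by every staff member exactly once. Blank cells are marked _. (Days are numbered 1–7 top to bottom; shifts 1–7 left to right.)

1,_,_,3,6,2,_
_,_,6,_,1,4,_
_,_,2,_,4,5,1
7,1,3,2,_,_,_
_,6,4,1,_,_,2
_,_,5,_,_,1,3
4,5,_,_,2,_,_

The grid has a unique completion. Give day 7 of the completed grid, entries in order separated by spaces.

4 5 1 7 2 3 6

Day 1, shift 3: day 1 has {2, 1, 3, 6} and shift 3 has {4, 2, 5, 3, 6}, leaving only 7.
Day 7, shift 3: day 7 has {4, 2, 5} and shift 3 has {4, 2, 5, 3, 7, 6}, leaving only 1.
Day 1, shift 2: day 1 has {2, 1, 3, 7, 6} and shift 2 has {5, 1, 6}, leaving only 4.
Day 1, shift 7: day 1 has {4, 2, 1, 3, 7, 6} and shift 7 has {2, 1, 3}, leaving only 5.
Day 2, shift 7: day 2 has {4, 1, 6} and shift 7 has {2, 5, 1, 3}, leaving only 7.
Day 7, shift 7: day 7 has {4, 2, 5, 1} and shift 7 has {2, 5, 1, 3, 7}, leaving only 6.
Day 7, shift 4: day 7 has {4, 2, 5, 1, 6} and shift 4 has {2, 1, 3}, leaving only 7.
Day 7, shift 6: day 7 has {4, 2, 5, 1, 7, 6} and shift 6 has {4, 2, 5, 1}, leaving only 3.
So day 7 reads: 4 5 1 7 2 3 6.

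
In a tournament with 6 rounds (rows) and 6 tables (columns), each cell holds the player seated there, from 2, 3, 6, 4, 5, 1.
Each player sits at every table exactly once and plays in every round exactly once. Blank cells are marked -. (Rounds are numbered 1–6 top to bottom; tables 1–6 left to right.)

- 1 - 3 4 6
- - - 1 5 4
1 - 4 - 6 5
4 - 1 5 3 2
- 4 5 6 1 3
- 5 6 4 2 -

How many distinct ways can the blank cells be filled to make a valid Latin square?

1

Round 1, table 1: eliminating its round and table leaves {2, 5}.
Round 1, table 3: eliminating its round and table leaves {2}.
Round 2, table 1: eliminating its round and table leaves {2, 3, 6}.
Round 2, table 2: eliminating its round and table leaves {2, 3, 6}.
Round 2, table 3: eliminating its round and table leaves {2, 3}.
Round 3, table 2: eliminating its round and table leaves {2, 3}.
Round 3, table 4: eliminating its round and table leaves {2}.
Round 4, table 2: eliminating its round and table leaves {6}.
Round 5, table 1: eliminating its round and table leaves {2}.
Round 6, table 1: eliminating its round and table leaves {3}.
Round 6, table 6: eliminating its round and table leaves {1}.
Only one assignment across all blanks avoids any round or table repeat, giving 1 completion.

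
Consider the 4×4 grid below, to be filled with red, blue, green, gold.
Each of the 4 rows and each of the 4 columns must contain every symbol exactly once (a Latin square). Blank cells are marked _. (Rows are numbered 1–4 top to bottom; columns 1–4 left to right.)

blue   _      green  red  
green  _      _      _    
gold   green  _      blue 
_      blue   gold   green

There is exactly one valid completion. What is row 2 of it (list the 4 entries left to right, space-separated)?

green red blue gold

Row 2, column 4: row 2 has {green} and column 4 has {red, blue, green}, leaving only gold.
Row 2, column 2: row 2 has {green, gold} and column 2 has {blue, green}, leaving only red.
Row 2, column 3: row 2 has {red, green, gold} and column 3 has {green, gold}, leaving only blue.
So row 2 reads: green red blue gold.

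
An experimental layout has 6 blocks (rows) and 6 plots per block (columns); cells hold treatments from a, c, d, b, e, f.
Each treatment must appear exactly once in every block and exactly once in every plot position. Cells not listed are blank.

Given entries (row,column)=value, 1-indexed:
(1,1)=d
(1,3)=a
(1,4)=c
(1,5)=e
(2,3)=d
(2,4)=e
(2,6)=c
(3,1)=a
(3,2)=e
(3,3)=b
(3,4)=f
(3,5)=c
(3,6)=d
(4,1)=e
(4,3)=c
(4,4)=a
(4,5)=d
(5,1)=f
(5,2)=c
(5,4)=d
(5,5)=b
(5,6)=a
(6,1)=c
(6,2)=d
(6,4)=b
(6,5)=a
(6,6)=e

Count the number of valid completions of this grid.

Block 1, plot 2: eliminating its block and plot leaves {b, f}.
Block 1, plot 6: eliminating its block and plot leaves {b, f}.
Block 2, plot 1: eliminating its block and plot leaves {b}.
Block 2, plot 2: eliminating its block and plot leaves {a, b, f}.
Block 2, plot 5: eliminating its block and plot leaves {f}.
Block 4, plot 2: eliminating its block and plot leaves {b, f}.
Block 4, plot 6: eliminating its block and plot leaves {b, f}.
Block 5, plot 3: eliminating its block and plot leaves {e}.
Block 6, plot 3: eliminating its block and plot leaves {f}.
Enumerating the assignments across these blanks that avoid any block or plot repeat gives 2 completions.

2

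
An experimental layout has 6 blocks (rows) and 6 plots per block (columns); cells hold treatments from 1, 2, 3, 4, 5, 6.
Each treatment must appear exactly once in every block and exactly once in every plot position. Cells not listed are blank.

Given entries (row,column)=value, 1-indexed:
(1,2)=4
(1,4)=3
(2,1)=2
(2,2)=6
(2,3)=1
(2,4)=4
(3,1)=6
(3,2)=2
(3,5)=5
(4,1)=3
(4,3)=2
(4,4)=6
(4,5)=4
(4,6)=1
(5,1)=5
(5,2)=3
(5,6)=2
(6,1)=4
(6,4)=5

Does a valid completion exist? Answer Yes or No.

No

Block 1, plot 1: block 1 has {3, 4} and plot 1 has {2, 3, 4, 5, 6}, so it must be 1.
Block 2, plot 5: block 2 has {1, 2, 4, 6} and plot 5 has {4, 5}, so it must be 3.
Block 2, plot 6: block 2 has {1, 2, 3, 4, 6} and plot 6 has {1, 2}, so it must be 5.
Block 1, plot 6: block 1 has {1, 3, 4} and plot 6 has {1, 2, 5}, so it must be 6.
Block 1, plot 3: block 1 has {1, 3, 4, 6} and plot 3 has {1, 2}, so it must be 5.
Block 1, plot 5: block 1 has {1, 3, 4, 5, 6} and plot 5 has {3, 4, 5}, so it must be 2.
Block 3, plot 4: block 3 has {2, 5, 6} and plot 4 has {3, 4, 5, 6}, so it must be 1.
Now block 5, plot 4: block 5 together with plot 4 already contain {1, 2, 3, 4, 5, 6} — every symbol — so nothing can go there. The grid has no valid completion.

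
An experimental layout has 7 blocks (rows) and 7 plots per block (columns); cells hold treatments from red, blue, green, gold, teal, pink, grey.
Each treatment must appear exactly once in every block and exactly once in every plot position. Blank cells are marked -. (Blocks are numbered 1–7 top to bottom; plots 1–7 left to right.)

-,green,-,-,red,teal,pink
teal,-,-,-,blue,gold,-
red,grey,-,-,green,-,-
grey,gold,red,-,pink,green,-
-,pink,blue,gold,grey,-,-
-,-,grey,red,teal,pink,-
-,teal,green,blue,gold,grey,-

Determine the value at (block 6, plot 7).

green

Block 1, plot 3: block 1 has {red, green, teal, pink} and plot 3 has {red, blue, green, grey}, leaving only gold.
Block 1, plot 1: block 1 has {red, green, gold, teal, pink} and plot 1 has {red, teal, grey}, leaving only blue.
Block 1, plot 4: block 1 has {red, blue, green, gold, teal, pink} and plot 4 has {red, blue, gold}, leaving only grey.
Block 2, plot 2: block 2 has {blue, gold, teal} and plot 2 has {green, gold, teal, pink, grey}, leaving only red.
Block 2, plot 3: block 2 has {red, blue, gold, teal} and plot 3 has {red, blue, green, gold, grey}, leaving only pink.
Block 2, plot 4: block 2 has {red, blue, gold, teal, pink} and plot 4 has {red, blue, gold, grey}, leaving only green.
Block 2, plot 7: block 2 has {red, blue, green, gold, teal, pink} and plot 7 has {pink}, leaving only grey.
Block 3, plot 3: block 3 has {red, green, grey} and plot 3 has {red, blue, green, gold, pink, grey}, leaving only teal.
Block 3, plot 4: block 3 has {red, green, teal, grey} and plot 4 has {red, blue, green, gold, grey}, leaving only pink.
Block 3, plot 6: block 3 has {red, green, teal, pink, grey} and plot 6 has {green, gold, teal, pink, grey}, leaving only blue.
Block 3, plot 7: block 3 has {red, blue, green, teal, pink, grey} and plot 7 has {pink, grey}, leaving only gold.
Block 4, plot 4: block 4 has {red, green, gold, pink, grey} and plot 4 has {red, blue, green, gold, pink, grey}, leaving only teal.
Block 4, plot 7: block 4 has {red, green, gold, teal, pink, grey} and plot 7 has {gold, pink, grey}, leaving only blue.
Block 6 already has {red, teal, pink, grey} and plot 7 already has {blue, gold, pink, grey}, so block 6, plot 7 must be green.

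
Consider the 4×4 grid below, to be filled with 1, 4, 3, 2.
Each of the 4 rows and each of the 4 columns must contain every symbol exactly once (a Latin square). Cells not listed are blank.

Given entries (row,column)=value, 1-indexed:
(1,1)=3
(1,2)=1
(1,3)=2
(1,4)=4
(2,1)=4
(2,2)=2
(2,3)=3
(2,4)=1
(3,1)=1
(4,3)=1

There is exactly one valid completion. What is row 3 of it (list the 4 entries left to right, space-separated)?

1 3 4 2

Row 3, column 3: row 3 has {1} and column 3 has {1, 3, 2}, leaving only 4.
Row 3, column 2: row 3 has {1, 4} and column 2 has {1, 2}, leaving only 3.
Row 3, column 4: row 3 has {1, 4, 3} and column 4 has {1, 4}, leaving only 2.
So row 3 reads: 1 3 4 2.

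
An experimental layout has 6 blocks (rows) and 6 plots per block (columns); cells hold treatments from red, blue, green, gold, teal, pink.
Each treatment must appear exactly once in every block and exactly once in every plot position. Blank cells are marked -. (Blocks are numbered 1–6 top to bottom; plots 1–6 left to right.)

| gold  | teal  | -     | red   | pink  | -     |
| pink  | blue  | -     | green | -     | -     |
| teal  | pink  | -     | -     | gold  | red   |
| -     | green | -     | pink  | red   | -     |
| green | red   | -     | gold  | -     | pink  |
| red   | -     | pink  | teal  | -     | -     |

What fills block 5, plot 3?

teal

Block 2, plot 5: block 2 has {blue, green, pink} and plot 5 has {red, gold, pink}, leaving only teal.
Block 2, plot 6: block 2 has {blue, green, teal, pink} and plot 6 has {red, pink}, leaving only gold.
Block 2, plot 3: block 2 has {blue, green, gold, teal, pink} and plot 3 has {pink}, leaving only red.
Block 3, plot 4: block 3 has {red, gold, teal, pink} and plot 4 has {red, green, gold, teal, pink}, leaving only blue.
Block 3, plot 3: block 3 has {red, blue, gold, teal, pink} and plot 3 has {red, pink}, leaving only green.
Block 1, plot 3: block 1 has {red, gold, teal, pink} and plot 3 has {red, green, pink}, leaving only blue.
Block 5 already has {red, green, gold, pink} and plot 3 already has {red, blue, green, pink}, so block 5, plot 3 must be teal.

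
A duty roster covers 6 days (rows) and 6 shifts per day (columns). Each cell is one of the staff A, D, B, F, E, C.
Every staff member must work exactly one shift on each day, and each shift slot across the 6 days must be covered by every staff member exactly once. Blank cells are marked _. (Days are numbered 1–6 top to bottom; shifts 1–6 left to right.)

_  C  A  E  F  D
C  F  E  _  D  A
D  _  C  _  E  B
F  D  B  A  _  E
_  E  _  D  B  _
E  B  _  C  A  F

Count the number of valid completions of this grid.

Day 1, shift 1: eliminating its day and shift leaves {B}.
Day 2, shift 4: eliminating its day and shift leaves {B}.
Day 3, shift 2: eliminating its day and shift leaves {A}.
Day 3, shift 4: eliminating its day and shift leaves {F}.
Day 4, shift 5: eliminating its day and shift leaves {C}.
Day 5, shift 1: eliminating its day and shift leaves {A}.
Day 5, shift 3: eliminating its day and shift leaves {F}.
Day 5, shift 6: eliminating its day and shift leaves {C}.
Day 6, shift 3: eliminating its day and shift leaves {D}.
Only one assignment across all blanks avoids any day or shift repeat, giving 1 completion.

1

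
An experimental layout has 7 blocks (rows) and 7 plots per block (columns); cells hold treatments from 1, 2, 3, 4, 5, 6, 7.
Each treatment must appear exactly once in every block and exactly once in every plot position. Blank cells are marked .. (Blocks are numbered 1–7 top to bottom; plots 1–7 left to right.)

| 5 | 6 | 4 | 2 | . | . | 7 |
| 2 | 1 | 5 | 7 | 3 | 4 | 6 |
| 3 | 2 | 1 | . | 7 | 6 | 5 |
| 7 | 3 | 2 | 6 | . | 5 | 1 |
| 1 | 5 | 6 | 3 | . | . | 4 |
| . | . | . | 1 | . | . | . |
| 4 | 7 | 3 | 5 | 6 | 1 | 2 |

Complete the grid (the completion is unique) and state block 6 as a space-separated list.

Block 6, plot 1: block 6 has {1} and plot 1 has {1, 2, 3, 4, 5, 7}, leaving only 6.
Block 6, plot 2: block 6 has {1, 6} and plot 2 has {1, 2, 3, 5, 6, 7}, leaving only 4.
Block 6, plot 3: block 6 has {1, 4, 6} and plot 3 has {1, 2, 3, 4, 5, 6}, leaving only 7.
Block 6, plot 7: block 6 has {1, 4, 6, 7} and plot 7 has {1, 2, 4, 5, 6, 7}, leaving only 3.
Block 6, plot 6: block 6 has {1, 3, 4, 6, 7} and plot 6 has {1, 4, 5, 6}, leaving only 2.
Block 6, plot 5: block 6 has {1, 2, 3, 4, 6, 7} and plot 5 has {3, 6, 7}, leaving only 5.
So block 6 reads: 6 4 7 1 5 2 3.

6 4 7 1 5 2 3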